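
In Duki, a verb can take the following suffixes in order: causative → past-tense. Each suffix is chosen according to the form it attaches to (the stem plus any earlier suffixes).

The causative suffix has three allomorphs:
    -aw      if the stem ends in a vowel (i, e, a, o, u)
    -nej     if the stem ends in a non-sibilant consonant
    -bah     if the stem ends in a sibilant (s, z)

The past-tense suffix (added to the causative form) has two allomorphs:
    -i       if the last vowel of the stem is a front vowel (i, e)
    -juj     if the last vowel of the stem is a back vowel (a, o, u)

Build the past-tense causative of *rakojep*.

Since the final sound of *rakojep* is /p/ (a non-sibilant consonant), it takes -nej, giving *rakojepnej*.
Since the last vowel of the causative form *rakojepnej* is /e/ (a front vowel), it takes -i, giving *rakojepneji*.

rakojepneji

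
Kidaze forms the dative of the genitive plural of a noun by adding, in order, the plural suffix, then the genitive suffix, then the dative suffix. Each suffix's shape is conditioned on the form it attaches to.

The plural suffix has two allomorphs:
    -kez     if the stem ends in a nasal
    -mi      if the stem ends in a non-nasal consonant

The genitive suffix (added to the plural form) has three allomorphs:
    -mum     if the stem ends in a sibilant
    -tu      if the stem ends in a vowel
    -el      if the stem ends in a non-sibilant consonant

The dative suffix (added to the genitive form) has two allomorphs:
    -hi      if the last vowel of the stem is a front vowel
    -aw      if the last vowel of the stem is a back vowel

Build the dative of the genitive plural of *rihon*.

rihonkezmumaw

Since the final consonant of *rihon* is /n/ (a nasal), it takes -kez, giving *rihonkez*.
The final sound of the plural form *rihonkez* is /z/, which is a sibilant, so the genitive suffix is -mum, giving *rihonkezmum*.
The last vowel of the genitive form *rihonkezmum* is /u/, which is a back vowel, so the dative suffix is -aw, giving *rihonkezmumaw*.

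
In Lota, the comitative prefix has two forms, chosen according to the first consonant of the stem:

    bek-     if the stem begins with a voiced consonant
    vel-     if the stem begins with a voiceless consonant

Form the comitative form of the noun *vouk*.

*vouk*: first consonant = /v/, voiced → bek- → *bekvouk*.

bekvouk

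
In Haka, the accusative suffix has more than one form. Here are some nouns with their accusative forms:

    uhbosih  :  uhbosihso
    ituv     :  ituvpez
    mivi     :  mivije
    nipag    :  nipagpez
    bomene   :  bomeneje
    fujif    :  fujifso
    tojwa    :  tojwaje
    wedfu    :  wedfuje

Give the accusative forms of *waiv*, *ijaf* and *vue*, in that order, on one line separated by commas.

waivpez, ijafso, vueje

Looking at the final sound of each stem: -so when the stem ends in a voiceless consonant (*uhbosih*, *fujif*); -pez when the stem ends in a voiced consonant (*ituv*, *nipag*); -je when the stem ends in a vowel (*mivi*, *bomene*, *tojwa*, *wedfu*).
*waiv*: final sound = /v/, a voiced consonant → -pez → *waivpez*.
Since the final sound of *ijaf* is /f/ (a voiceless consonant), it takes -so, giving *ijafso*.
*vue* — final sound /e/ (a vowel) → -je → *vueje*.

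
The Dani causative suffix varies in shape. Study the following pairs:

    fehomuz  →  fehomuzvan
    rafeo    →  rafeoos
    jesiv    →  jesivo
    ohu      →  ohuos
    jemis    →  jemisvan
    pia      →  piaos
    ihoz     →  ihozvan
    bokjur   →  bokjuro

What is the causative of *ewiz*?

ewizvan

Looking at the final sound of each stem: -van when the stem ends in a sibilant (*fehomuz*, *jemis*, *ihoz*); -o when the stem ends in a non-sibilant consonant (*jesiv*, *bokjur*); -os when the stem ends in a vowel (*rafeo*, *ohu*, *pia*).
The final sound of *ewiz* is /z/, which is a sibilant, so the suffix is -van, giving *ewizvan*.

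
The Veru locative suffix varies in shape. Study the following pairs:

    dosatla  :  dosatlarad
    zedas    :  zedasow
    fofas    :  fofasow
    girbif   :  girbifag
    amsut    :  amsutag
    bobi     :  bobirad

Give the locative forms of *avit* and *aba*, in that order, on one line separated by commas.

avitag, abarad

The pattern is sibilance of the final sound: -ow when the stem ends in a sibilant (*zedas*, *fofas*); -ag when the stem ends in a non-sibilant consonant (*girbif*, *amsut*); -rad when the stem ends in a vowel (*dosatla*, *bobi*).
Since the final sound of *avit* is /t/ (a non-sibilant consonant), it takes -ag, giving *avitag*.
*aba* — final sound /a/ (a vowel) → -rad → *abarad*.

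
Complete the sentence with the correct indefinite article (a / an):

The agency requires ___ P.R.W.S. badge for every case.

a

The indefinite article is chosen by the initial *sound* of the following word, not its spelling.
The initialism *P.R.W.S.* is read letter by letter; the first letter, P, is pronounced /piː/, which begins with a consonant sound.
So the article is *a*: The agency requires a P.R.W.S. badge for every case.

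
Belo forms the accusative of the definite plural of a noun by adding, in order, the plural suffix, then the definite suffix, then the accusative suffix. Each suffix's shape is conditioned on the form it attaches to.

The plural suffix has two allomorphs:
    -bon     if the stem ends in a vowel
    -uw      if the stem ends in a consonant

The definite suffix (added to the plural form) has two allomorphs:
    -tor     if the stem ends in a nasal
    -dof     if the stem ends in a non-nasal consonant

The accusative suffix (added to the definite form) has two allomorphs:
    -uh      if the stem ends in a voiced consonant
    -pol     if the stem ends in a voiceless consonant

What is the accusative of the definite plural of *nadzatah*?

*nadzatah*: final sound = /h/, a consonant → -uw → *nadzatahuw*.
The plural form *nadzatahuw*: final consonant = /w/, non-nasal → -dof → *nadzatahuwdof*.
The definite form *nadzatahuwdof*: final consonant = /f/, voiceless → -pol → *nadzatahuwdofpol*.

nadzatahuwdofpol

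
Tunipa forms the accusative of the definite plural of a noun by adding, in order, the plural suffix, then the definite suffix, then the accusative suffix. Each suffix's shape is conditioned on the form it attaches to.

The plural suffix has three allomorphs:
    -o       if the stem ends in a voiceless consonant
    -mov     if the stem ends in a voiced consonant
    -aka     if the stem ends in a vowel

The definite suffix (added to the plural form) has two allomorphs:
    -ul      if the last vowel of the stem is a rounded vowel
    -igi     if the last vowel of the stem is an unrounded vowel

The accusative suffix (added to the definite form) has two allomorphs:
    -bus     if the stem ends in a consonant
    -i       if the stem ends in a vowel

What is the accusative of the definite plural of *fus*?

fusoulbus

The final sound of *fus* is /s/, which is a voiceless consonant, so the plural suffix is -o, giving *fuso*.
Since the last vowel of the plural form *fuso* is /o/ (a rounded vowel), it takes -ul, giving *fusoul*.
The final sound of the definite form *fusoul* is /l/, which is a consonant, so the accusative suffix is -bus, giving *fusoulbus*.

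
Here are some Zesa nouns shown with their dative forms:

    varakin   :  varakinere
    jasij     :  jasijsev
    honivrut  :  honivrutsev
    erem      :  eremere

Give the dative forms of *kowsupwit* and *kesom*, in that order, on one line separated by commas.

kowsupwitsev, kesomere

The alternation tracks the final consonant of the stem — -ere when the stem ends in a nasal (*varakin*, *erem*); -sev when the stem ends in a non-nasal consonant (*jasij*, *honivrut*).
*kowsupwit* — final consonant /t/ (non-nasal) → -sev → *kowsupwitsev*.
Since the final consonant of *kesom* is /m/ (a nasal), it takes -ere, giving *kesomere*.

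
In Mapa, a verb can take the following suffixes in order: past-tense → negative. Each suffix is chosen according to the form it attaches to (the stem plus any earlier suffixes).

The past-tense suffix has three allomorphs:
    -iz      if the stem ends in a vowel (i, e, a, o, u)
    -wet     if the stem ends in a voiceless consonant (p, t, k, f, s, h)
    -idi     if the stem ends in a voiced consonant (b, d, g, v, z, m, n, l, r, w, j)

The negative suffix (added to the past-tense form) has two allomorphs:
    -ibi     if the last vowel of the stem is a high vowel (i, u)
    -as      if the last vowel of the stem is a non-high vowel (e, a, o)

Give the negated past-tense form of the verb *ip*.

ipwetas

The final sound of *ip* is /p/, which is a voiceless consonant, so the past-tense suffix is -wet, giving *ipwet*.
The last vowel of the past-tense form *ipwet* is /e/, which is a non-high vowel, so the negative suffix is -as, giving *ipwetas*.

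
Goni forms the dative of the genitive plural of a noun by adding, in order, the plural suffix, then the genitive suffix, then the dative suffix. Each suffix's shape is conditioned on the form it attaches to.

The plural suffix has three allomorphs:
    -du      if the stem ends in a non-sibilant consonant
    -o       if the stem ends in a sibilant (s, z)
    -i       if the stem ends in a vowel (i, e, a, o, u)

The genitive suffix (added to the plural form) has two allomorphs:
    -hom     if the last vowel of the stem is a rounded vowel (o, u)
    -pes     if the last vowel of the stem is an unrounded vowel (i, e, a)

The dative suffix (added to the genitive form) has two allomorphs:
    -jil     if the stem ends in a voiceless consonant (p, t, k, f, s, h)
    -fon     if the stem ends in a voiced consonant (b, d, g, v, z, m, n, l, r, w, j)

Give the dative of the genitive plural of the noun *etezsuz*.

*etezsuz*: final sound = /z/, a sibilant → -o → *etezsuzo*.
The plural form *etezsuzo*: last vowel = /o/, a rounded vowel → -hom → *etezsuzohom*.
The genitive form *etezsuzohom*: final consonant = /m/, voiced → -fon → *etezsuzohomfon*.

etezsuzohomfon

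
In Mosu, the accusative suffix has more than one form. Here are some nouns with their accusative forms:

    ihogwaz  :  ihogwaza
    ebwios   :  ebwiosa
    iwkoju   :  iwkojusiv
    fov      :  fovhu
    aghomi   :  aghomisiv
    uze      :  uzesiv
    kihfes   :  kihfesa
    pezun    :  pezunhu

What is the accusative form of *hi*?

hisiv

The alternation tracks the final sound of the stem — -a when the stem ends in a sibilant (*ihogwaz*, *ebwios*, *kihfes*); -hu when the stem ends in a non-sibilant consonant (*fov*, *pezun*); -siv when the stem ends in a vowel (*iwkoju*, *aghomi*, *uze*).
*hi*: final sound = /i/, a vowel → -siv → *hisiv*.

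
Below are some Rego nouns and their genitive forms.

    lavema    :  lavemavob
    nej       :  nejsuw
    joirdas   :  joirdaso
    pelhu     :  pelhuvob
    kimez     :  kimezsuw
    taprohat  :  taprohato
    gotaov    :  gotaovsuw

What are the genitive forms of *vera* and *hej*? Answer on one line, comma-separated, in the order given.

veravob, hejsuw

The pattern is voicing of the final sound: -o when the stem ends in a voiceless consonant (*joirdas*, *taprohat*); -suw when the stem ends in a voiced consonant (*nej*, *kimez*, *gotaov*); -vob when the stem ends in a vowel (*lavema*, *pelhu*).
*vera* — final sound /a/ (a vowel) → -vob → *veravob*.
*hej* — final sound /j/ (a voiced consonant) → -suw → *hejsuw*.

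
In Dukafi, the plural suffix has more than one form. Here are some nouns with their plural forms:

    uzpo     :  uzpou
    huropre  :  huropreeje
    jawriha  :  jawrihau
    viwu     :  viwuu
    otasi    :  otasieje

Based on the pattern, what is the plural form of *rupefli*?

The alternation tracks the last vowel of the stem — -eje when the last vowel of the stem is a front vowel (*huropre*, *otasi*); -u when the last vowel of the stem is a back vowel (*uzpo*, *jawriha*, *viwu*).
*rupefli* — last vowel /i/ (a front vowel) → -eje → *rupeflieje*.

rupeflieje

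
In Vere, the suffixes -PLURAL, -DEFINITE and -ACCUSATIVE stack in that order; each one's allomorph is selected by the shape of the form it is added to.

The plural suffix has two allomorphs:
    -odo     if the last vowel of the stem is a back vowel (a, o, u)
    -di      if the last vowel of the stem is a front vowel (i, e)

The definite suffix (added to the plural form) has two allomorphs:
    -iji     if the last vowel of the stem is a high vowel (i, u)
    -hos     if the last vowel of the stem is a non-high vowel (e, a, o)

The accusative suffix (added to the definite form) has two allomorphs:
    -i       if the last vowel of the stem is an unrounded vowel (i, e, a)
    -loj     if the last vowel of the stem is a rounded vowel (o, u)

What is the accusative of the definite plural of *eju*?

*eju* — last vowel /u/ (a back vowel) → -odo → *ejuodo*.
Since the last vowel of the plural form *ejuodo* is /o/ (a non-high vowel), it takes -hos, giving *ejuodohos*.
The definite form *ejuodohos* — last vowel /o/ (a rounded vowel) → -loj → *ejuodohosloj*.

ejuodohosloj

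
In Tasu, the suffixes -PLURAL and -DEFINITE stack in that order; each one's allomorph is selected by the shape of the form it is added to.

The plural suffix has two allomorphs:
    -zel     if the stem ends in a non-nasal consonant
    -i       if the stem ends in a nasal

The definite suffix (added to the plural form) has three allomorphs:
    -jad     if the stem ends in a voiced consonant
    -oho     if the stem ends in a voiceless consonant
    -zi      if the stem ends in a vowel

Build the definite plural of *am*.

amizi

*am* — final consonant /m/ (a nasal) → -i → *ami*.
The plural form *ami* — final sound /i/ (a vowel) → -zi → *amizi*.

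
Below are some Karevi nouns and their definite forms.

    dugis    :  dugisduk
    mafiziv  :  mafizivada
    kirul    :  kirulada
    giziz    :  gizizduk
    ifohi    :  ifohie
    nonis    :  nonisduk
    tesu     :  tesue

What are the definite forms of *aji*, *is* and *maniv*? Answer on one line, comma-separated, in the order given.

ajie, isduk, manivada

The pattern is sibilance of the final sound: -duk when the stem ends in a sibilant (*dugis*, *giziz*, *nonis*); -ada when the stem ends in a non-sibilant consonant (*mafiziv*, *kirul*); -e when the stem ends in a vowel (*ifohi*, *tesu*).
*aji*: final sound = /i/, a vowel → -e → *ajie*.
The final sound of *is* is /s/, which is a sibilant, so the suffix is -duk, giving *isduk*.
The final sound of *maniv* is /v/, which is a non-sibilant consonant, so the suffix is -ada, giving *manivada*.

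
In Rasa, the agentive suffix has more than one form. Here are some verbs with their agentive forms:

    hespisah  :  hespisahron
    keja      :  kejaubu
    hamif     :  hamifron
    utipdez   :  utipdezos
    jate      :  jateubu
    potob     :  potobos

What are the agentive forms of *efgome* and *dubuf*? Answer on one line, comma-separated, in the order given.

efgomeubu, dubufron

The suffix is conditioned by the final sound: -ron when the stem ends in a voiceless consonant (*hespisah*, *hamif*); -os when the stem ends in a voiced consonant (*utipdez*, *potob*); -ubu when the stem ends in a vowel (*keja*, *jate*).
Since the final sound of *efgome* is /e/ (a vowel), it takes -ubu, giving *efgomeubu*.
The final sound of *dubuf* is /f/, which is a voiceless consonant, so the suffix is -ron, giving *dubufron*.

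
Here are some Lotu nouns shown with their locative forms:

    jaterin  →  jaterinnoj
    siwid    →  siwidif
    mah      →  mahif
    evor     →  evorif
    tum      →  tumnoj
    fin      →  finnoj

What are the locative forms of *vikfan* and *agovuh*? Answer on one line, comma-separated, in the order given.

vikfannoj, agovuhif

Looking at the final consonant of each stem: -noj when the stem ends in a nasal (*jaterin*, *tum*, *fin*); -if when the stem ends in a non-nasal consonant (*siwid*, *mah*, *evor*).
*vikfan* — final consonant /n/ (a nasal) → -noj → *vikfannoj*.
Since the final consonant of *agovuh* is /h/ (non-nasal), it takes -if, giving *agovuhif*.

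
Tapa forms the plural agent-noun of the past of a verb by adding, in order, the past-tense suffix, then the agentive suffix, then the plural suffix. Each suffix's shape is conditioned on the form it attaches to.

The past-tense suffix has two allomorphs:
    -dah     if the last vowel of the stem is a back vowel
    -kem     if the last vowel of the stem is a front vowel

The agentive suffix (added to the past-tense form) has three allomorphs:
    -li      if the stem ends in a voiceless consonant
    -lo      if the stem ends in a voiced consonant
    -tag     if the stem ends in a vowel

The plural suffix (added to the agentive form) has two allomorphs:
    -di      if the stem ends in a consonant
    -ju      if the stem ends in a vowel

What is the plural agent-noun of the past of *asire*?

asirekemloju

Since the last vowel of *asire* is /e/ (a front vowel), it takes -kem, giving *asirekem*.
Since the final sound of the past-tense form *asirekem* is /m/ (a voiced consonant), it takes -lo, giving *asirekemlo*.
Since the final sound of the agentive form *asirekemlo* is /o/ (a vowel), it takes -ju, giving *asirekemloju*.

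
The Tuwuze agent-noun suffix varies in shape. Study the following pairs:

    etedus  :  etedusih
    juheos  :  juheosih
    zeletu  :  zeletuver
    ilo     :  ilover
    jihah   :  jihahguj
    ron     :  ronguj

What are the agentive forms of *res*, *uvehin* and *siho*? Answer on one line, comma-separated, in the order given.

resih, uvehinguj, sihover

The alternation tracks the final sound of the stem — -ih when the stem ends in a sibilant (*etedus*, *juheos*); -guj when the stem ends in a non-sibilant consonant (*jihah*, *ron*); -ver when the stem ends in a vowel (*zeletu*, *ilo*).
The final sound of *res* is /s/, which is a sibilant, so the suffix is -ih, giving *resih*.
*uvehin* — final sound /n/ (a non-sibilant consonant) → -guj → *uvehinguj*.
The final sound of *siho* is /o/, which is a vowel, so the suffix is -ver, giving *sihover*.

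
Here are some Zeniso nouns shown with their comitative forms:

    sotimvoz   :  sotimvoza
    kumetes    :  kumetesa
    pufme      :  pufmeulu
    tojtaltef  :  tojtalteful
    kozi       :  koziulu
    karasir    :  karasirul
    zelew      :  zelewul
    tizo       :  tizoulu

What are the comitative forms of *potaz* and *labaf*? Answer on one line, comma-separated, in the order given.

Looking at the final sound of each stem: -a when the stem ends in a sibilant (*sotimvoz*, *kumetes*); -ul when the stem ends in a non-sibilant consonant (*tojtaltef*, *karasir*, *zelew*); -ulu when the stem ends in a vowel (*pufme*, *kozi*, *tizo*).
*potaz* — final sound /z/ (a sibilant) → -a → *potaza*.
*labaf*: final sound = /f/, a non-sibilant consonant → -ul → *labaful*.

potaza, labaful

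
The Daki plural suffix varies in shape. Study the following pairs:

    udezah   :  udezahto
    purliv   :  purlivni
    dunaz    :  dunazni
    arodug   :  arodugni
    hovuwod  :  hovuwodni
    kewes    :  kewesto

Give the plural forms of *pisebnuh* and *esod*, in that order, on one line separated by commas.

pisebnuhto, esodni

The suffix is conditioned by the final consonant: -to when the stem ends in a voiceless consonant (*udezah*, *kewes*); -ni when the stem ends in a voiced consonant (*purliv*, *dunaz*, *arodug*, *hovuwod*).
*pisebnuh* — final consonant /h/ (voiceless) → -to → *pisebnuhto*.
*esod* — final consonant /d/ (voiced) → -ni → *esodni*.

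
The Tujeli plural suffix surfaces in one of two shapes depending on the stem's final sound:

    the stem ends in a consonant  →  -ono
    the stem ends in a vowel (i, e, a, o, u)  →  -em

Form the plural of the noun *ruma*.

rumaem

The final sound of *ruma* is /a/, which is a vowel, so the suffix is -em, giving *rumaem*.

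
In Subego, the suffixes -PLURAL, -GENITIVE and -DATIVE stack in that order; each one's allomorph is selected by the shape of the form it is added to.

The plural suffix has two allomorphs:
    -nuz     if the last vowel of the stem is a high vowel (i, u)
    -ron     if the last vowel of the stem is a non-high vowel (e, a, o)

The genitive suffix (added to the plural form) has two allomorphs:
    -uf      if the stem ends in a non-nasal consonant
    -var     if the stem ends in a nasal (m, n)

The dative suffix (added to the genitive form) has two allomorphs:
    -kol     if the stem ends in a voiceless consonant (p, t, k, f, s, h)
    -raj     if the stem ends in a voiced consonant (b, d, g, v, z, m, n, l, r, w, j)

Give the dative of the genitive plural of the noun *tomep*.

Since the last vowel of *tomep* is /e/ (a non-high vowel), it takes -ron, giving *tomepron*.
Since the final consonant of the plural form *tomepron* is /n/ (a nasal), it takes -var, giving *tomepronvar*.
Since the final consonant of the genitive form *tomepronvar* is /r/ (voiced), it takes -raj, giving *tomepronvarraj*.

tomepronvarraj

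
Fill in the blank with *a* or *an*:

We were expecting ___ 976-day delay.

a

The indefinite article is chosen by the initial *sound* of the following word, not its spelling.
The number *976* is spoken "nine hundred …", beginning with /naɪn/ — a consonant sound.
So the article is *a*: We were expecting a 976-day delay.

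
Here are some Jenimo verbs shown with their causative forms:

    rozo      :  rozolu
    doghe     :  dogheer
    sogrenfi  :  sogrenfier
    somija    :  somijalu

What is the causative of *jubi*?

Looking at the last vowel of each stem: -er when the last vowel of the stem is a front vowel (*doghe*, *sogrenfi*); -lu when the last vowel of the stem is a back vowel (*rozo*, *somija*).
The last vowel of *jubi* is /i/, which is a front vowel, so the suffix is -er, giving *jubier*.

jubier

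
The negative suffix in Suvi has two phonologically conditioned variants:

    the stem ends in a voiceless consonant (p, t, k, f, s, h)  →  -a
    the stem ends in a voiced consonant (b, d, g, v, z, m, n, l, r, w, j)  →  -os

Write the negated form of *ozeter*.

ozeteros

The final consonant of *ozeter* is /r/, which is voiced, so the suffix is -os, giving *ozeteros*.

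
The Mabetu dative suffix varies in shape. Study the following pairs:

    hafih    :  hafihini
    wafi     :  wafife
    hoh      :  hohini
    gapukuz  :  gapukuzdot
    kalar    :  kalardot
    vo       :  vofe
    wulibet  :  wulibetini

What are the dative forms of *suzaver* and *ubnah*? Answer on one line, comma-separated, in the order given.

The alternation tracks the final sound of the stem — -ini when the stem ends in a voiceless consonant (*hafih*, *hoh*, *wulibet*); -dot when the stem ends in a voiced consonant (*gapukuz*, *kalar*); -fe when the stem ends in a vowel (*wafi*, *vo*).
The final sound of *suzaver* is /r/, which is a voiced consonant, so the suffix is -dot, giving *suzaverdot*.
*ubnah*: final sound = /h/, a voiceless consonant → -ini → *ubnahini*.

suzaverdot, ubnahini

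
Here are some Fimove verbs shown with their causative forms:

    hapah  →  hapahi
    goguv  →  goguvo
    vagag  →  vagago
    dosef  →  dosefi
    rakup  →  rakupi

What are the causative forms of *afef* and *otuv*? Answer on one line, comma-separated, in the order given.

Looking at the final consonant of each stem: -i when the stem ends in a voiceless consonant (*hapah*, *dosef*, *rakup*); -o when the stem ends in a voiced consonant (*goguv*, *vagag*).
Since the final consonant of *afef* is /f/ (voiceless), it takes -i, giving *afefi*.
*otuv* — final consonant /v/ (voiced) → -o → *otuvo*.

afefi, otuvo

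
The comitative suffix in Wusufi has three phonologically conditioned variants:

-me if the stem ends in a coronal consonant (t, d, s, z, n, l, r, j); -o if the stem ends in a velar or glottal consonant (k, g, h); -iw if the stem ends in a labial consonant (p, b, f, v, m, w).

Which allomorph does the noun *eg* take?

-o

The final consonant of *eg* is /g/, which is velar/glottal, so the suffix is -o.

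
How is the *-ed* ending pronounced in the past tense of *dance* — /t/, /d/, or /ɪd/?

/t/

The stem *dance* ends in a voiceless consonant other than /t/.
The -ed suffix is realized as /ɪd/ after /t, d/; as /t/ after other voiceless consonants; and as /d/ after other voiced sounds.
So -ed on *dance* is pronounced /t/.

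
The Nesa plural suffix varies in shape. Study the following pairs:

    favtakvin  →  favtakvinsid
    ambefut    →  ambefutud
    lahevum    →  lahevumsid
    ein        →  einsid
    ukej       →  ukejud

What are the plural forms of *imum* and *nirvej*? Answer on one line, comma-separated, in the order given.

imumsid, nirvejud

The alternation tracks the final consonant of the stem — -sid when the stem ends in a nasal (*favtakvin*, *lahevum*, *ein*); -ud when the stem ends in a non-nasal consonant (*ambefut*, *ukej*).
Since the final consonant of *imum* is /m/ (a nasal), it takes -sid, giving *imumsid*.
The final consonant of *nirvej* is /j/, which is non-nasal, so the suffix is -ud, giving *nirvejud*.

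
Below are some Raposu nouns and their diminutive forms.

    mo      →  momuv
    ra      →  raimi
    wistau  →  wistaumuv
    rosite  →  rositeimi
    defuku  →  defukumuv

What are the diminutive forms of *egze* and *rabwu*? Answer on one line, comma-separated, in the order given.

egzeimi, rabwumuv

Looking at the last vowel of each stem: -muv when the last vowel of the stem is a rounded vowel (*mo*, *wistau*, *defuku*); -imi when the last vowel of the stem is an unrounded vowel (*ra*, *rosite*).
The last vowel of *egze* is /e/, which is an unrounded vowel, so the suffix is -imi, giving *egzeimi*.
Since the last vowel of *rabwu* is /u/ (a rounded vowel), it takes -muv, giving *rabwumuv*.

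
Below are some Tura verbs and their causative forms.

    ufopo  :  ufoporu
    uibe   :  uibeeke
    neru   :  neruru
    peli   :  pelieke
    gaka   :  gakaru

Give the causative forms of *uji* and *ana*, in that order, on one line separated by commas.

The suffix is conditioned by the last vowel: -eke when the last vowel of the stem is a front vowel (*uibe*, *peli*); -ru when the last vowel of the stem is a back vowel (*ufopo*, *neru*, *gaka*).
*uji*: last vowel = /i/, a front vowel → -eke → *ujieke*.
Since the last vowel of *ana* is /a/ (a back vowel), it takes -ru, giving *anaru*.

ujieke, anaru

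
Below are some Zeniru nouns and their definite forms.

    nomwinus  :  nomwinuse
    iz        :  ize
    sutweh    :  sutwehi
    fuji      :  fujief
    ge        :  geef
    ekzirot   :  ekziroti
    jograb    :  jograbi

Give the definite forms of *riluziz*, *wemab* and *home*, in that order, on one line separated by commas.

Looking at the final sound of each stem: -e when the stem ends in a sibilant (*nomwinus*, *iz*); -i when the stem ends in a non-sibilant consonant (*sutweh*, *ekzirot*, *jograb*); -ef when the stem ends in a vowel (*fuji*, *ge*).
Since the final sound of *riluziz* is /z/ (a sibilant), it takes -e, giving *riluzize*.
*wemab* — final sound /b/ (a non-sibilant consonant) → -i → *wemabi*.
The final sound of *home* is /e/, which is a vowel, so the suffix is -ef, giving *homeef*.

riluzize, wemabi, homeef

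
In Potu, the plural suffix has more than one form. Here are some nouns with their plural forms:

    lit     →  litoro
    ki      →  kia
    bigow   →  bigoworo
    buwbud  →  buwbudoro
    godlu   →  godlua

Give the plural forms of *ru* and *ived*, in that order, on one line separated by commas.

The alternation tracks the final sound of the stem — -oro when the stem ends in a consonant (*lit*, *bigow*, *buwbud*); -a when the stem ends in a vowel (*ki*, *godlu*).
*ru*: final sound = /u/, a vowel → -a → *rua*.
*ived* — final sound /d/ (a consonant) → -oro → *ivedoro*.

rua, ivedoro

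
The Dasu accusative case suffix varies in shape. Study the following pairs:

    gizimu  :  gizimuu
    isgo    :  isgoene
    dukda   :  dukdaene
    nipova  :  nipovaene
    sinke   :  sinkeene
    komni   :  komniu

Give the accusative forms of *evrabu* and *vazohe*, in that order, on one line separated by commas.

The suffix is conditioned by the last vowel: -u when the last vowel of the stem is a high vowel (*gizimu*, *komni*); -ene when the last vowel of the stem is a non-high vowel (*isgo*, *dukda*, *nipova*, *sinke*).
*evrabu* — last vowel /u/ (a high vowel) → -u → *evrabuu*.
Since the last vowel of *vazohe* is /e/ (a non-high vowel), it takes -ene, giving *vazoheene*.

evrabuu, vazoheene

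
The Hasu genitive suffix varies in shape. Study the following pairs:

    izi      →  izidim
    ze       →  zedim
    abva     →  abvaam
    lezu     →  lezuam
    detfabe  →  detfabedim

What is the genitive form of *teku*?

The pattern is front/back vowel harmony: -dim when the last vowel of the stem is a front vowel (*izi*, *ze*, *detfabe*); -am when the last vowel of the stem is a back vowel (*abva*, *lezu*).
*teku*: last vowel = /u/, a back vowel → -am → *tekuam*.

tekuam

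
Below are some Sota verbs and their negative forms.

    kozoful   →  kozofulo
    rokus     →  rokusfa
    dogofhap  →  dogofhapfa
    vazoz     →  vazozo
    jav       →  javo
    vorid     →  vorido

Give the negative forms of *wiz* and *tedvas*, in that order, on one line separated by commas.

wizo, tedvasfa

The suffix is conditioned by the final consonant: -fa when the stem ends in a voiceless consonant (*rokus*, *dogofhap*); -o when the stem ends in a voiced consonant (*kozoful*, *vazoz*, *jav*, *vorid*).
*wiz* — final consonant /z/ (voiced) → -o → *wizo*.
Since the final consonant of *tedvas* is /s/ (voiceless), it takes -fa, giving *tedvasfa*.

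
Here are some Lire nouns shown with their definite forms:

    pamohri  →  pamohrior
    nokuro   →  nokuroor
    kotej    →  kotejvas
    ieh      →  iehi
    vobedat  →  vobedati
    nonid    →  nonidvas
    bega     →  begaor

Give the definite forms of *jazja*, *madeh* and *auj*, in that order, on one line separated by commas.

The alternation tracks the final sound of the stem — -i when the stem ends in a voiceless consonant (*ieh*, *vobedat*); -vas when the stem ends in a voiced consonant (*kotej*, *nonid*); -or when the stem ends in a vowel (*pamohri*, *nokuro*, *bega*).
*jazja*: final sound = /a/, a vowel → -or → *jazjaor*.
*madeh* — final sound /h/ (a voiceless consonant) → -i → *madehi*.
*auj*: final sound = /j/, a voiced consonant → -vas → *aujvas*.

jazjaor, madehi, aujvas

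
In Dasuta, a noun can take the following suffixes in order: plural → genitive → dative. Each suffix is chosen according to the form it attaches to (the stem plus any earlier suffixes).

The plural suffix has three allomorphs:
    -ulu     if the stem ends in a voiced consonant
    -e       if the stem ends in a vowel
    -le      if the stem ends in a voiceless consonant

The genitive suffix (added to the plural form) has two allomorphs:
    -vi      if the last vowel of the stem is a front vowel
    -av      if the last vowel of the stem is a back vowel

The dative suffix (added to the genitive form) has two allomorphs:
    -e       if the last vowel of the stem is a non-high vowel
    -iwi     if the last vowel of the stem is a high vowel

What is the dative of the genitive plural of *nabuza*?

The final sound of *nabuza* is /a/, which is a vowel, so the plural suffix is -e, giving *nabuzae*.
Since the last vowel of the plural form *nabuzae* is /e/ (a front vowel), it takes -vi, giving *nabuzaevi*.
The genitive form *nabuzaevi*: last vowel = /i/, a high vowel → -iwi → *nabuzaeviiwi*.

nabuzaeviiwi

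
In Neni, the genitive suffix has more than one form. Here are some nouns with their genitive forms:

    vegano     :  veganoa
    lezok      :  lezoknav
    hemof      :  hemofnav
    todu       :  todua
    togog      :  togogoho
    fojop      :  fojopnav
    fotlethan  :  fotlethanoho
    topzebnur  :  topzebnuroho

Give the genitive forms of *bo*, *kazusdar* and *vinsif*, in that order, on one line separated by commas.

boa, kazusdaroho, vinsifnav

The suffix is conditioned by the final sound: -nav when the stem ends in a voiceless consonant (*lezok*, *hemof*, *fojop*); -oho when the stem ends in a voiced consonant (*togog*, *fotlethan*, *topzebnur*); -a when the stem ends in a vowel (*vegano*, *todu*).
Since the final sound of *bo* is /o/ (a vowel), it takes -a, giving *boa*.
*kazusdar*: final sound = /r/, a voiced consonant → -oho → *kazusdaroho*.
The final sound of *vinsif* is /f/, which is a voiceless consonant, so the suffix is -nav, giving *vinsifnav*.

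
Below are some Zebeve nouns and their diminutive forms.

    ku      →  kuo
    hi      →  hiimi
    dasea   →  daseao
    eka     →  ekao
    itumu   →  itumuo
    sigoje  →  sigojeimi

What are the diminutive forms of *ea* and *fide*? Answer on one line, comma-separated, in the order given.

The alternation tracks the last vowel of the stem — -imi when the last vowel of the stem is a front vowel (*hi*, *sigoje*); -o when the last vowel of the stem is a back vowel (*ku*, *dasea*, *eka*, *itumu*).
Since the last vowel of *ea* is /a/ (a back vowel), it takes -o, giving *eao*.
*fide* — last vowel /e/ (a front vowel) → -imi → *fideimi*.

eao, fideimi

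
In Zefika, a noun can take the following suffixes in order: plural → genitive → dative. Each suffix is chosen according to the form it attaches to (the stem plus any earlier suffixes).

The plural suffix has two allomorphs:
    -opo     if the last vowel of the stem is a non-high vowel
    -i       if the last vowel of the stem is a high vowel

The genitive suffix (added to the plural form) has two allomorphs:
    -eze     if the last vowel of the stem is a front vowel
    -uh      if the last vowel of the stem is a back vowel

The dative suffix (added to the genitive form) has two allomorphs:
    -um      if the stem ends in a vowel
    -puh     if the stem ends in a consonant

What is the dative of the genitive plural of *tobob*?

Since the last vowel of *tobob* is /o/ (a non-high vowel), it takes -opo, giving *tobobopo*.
The last vowel of the plural form *tobobopo* is /o/, which is a back vowel, so the genitive suffix is -uh, giving *tobobopouh*.
Since the final sound of the genitive form *tobobopouh* is /h/ (a consonant), it takes -puh, giving *tobobopouhpuh*.

tobobopouhpuh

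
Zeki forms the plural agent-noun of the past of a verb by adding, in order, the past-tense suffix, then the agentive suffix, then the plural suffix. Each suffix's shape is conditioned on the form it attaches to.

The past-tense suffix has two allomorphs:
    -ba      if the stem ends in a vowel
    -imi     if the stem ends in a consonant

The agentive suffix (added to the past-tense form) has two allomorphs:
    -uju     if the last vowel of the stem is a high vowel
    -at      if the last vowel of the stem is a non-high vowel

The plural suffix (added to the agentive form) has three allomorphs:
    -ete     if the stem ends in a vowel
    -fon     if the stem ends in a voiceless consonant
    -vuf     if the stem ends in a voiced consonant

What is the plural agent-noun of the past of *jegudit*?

jeguditimiujuete

*jegudit*: final sound = /t/, a consonant → -imi → *jeguditimi*.
Since the last vowel of the past-tense form *jeguditimi* is /i/ (a high vowel), it takes -uju, giving *jeguditimiuju*.
The agentive form *jeguditimiuju*: final sound = /u/, a vowel → -ete → *jeguditimiujuete*.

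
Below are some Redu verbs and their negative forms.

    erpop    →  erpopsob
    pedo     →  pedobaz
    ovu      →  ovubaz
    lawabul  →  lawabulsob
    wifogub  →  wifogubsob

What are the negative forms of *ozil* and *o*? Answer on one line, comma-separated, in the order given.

The alternation tracks the final sound of the stem — -sob when the stem ends in a consonant (*erpop*, *lawabul*, *wifogub*); -baz when the stem ends in a vowel (*pedo*, *ovu*).
The final sound of *ozil* is /l/, which is a consonant, so the suffix is -sob, giving *ozilsob*.
Since the final sound of *o* is /o/ (a vowel), it takes -baz, giving *obaz*.

ozilsob, obaz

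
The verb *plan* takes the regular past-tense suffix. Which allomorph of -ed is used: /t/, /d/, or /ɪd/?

The stem *plan* ends in a voiced sound other than /d/.
The -ed suffix is realized as /ɪd/ after /t, d/; as /t/ after other voiceless consonants; and as /d/ after other voiced sounds.
So -ed on *plan* is pronounced /d/.

/d/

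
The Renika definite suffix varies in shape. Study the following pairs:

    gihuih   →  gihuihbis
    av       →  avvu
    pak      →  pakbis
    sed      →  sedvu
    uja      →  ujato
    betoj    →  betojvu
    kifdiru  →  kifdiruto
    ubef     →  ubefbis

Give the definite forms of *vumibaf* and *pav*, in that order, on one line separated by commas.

vumibafbis, pavvu

The suffix is conditioned by the final sound: -bis when the stem ends in a voiceless consonant (*gihuih*, *pak*, *ubef*); -vu when the stem ends in a voiced consonant (*av*, *sed*, *betoj*); -to when the stem ends in a vowel (*uja*, *kifdiru*).
*vumibaf* — final sound /f/ (a voiceless consonant) → -bis → *vumibafbis*.
*pav*: final sound = /v/, a voiced consonant → -vu → *pavvu*.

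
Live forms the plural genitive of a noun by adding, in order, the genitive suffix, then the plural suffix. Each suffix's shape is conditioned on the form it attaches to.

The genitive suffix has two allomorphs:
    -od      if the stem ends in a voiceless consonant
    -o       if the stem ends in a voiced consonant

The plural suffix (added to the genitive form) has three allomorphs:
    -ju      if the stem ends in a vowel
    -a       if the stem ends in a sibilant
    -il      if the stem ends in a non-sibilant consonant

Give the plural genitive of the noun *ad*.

The final consonant of *ad* is /d/, which is voiced, so the genitive suffix is -o, giving *ado*.
Since the final sound of the genitive form *ado* is /o/ (a vowel), it takes -ju, giving *adoju*.

adoju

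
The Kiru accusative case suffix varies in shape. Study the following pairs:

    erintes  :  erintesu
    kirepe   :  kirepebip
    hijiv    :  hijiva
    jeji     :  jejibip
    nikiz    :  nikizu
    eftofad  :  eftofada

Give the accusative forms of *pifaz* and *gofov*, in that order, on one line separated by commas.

The alternation tracks the final sound of the stem — -u when the stem ends in a sibilant (*erintes*, *nikiz*); -a when the stem ends in a non-sibilant consonant (*hijiv*, *eftofad*); -bip when the stem ends in a vowel (*kirepe*, *jeji*).
*pifaz*: final sound = /z/, a sibilant → -u → *pifazu*.
*gofov* — final sound /v/ (a non-sibilant consonant) → -a → *gofova*.

pifazu, gofova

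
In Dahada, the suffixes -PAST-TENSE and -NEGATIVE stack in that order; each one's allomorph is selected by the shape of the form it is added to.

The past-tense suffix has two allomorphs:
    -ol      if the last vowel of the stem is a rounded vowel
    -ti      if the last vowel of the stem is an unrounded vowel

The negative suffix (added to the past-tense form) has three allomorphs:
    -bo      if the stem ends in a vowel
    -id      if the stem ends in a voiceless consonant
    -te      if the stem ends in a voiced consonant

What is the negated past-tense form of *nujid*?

Since the last vowel of *nujid* is /i/ (an unrounded vowel), it takes -ti, giving *nujidti*.
Since the final sound of the past-tense form *nujidti* is /i/ (a vowel), it takes -bo, giving *nujidtibo*.

nujidtibo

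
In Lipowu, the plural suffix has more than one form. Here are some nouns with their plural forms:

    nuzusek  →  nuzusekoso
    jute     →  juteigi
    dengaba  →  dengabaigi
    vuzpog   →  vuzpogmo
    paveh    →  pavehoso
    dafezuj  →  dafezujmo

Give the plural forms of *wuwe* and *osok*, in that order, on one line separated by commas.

The suffix is conditioned by the final sound: -oso when the stem ends in a voiceless consonant (*nuzusek*, *paveh*); -mo when the stem ends in a voiced consonant (*vuzpog*, *dafezuj*); -igi when the stem ends in a vowel (*jute*, *dengaba*).
The final sound of *wuwe* is /e/, which is a vowel, so the suffix is -igi, giving *wuweigi*.
The final sound of *osok* is /k/, which is a voiceless consonant, so the suffix is -oso, giving *osokoso*.

wuweigi, osokoso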